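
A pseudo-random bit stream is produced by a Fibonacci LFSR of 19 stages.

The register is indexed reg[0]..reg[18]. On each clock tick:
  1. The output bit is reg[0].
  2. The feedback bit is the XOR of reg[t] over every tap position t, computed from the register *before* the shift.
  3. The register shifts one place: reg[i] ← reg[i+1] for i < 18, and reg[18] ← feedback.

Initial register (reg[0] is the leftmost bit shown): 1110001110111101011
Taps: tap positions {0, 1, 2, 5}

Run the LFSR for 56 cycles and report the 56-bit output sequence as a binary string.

11100011101111010111101110110011101000101000110111000111

k : reg_k → out_k, fb_k
0: 1110001110111101011 → 1, fb=1
1: 1100011101111010111 → 1, fb=1
2: 1000111011110101111 → 1, fb=0
3: 0001110111101011110 → 0, fb=1
4: 0011101111010111101 → 0, fb=1
5: 0111011110101111011 → 0, fb=1
6: 1110111101011110111 → 1, fb=0
7: 1101111010111101110 → 1, fb=1
8: 1011110101111011101 → 1, fb=1
9: 0111101011110111011 → 0, fb=0
10: 1111010111101110110 → 1, fb=0
11: 1110101111011101100 → 1, fb=1
12: 1101011110111011001 → 1, fb=1
13: 1010111101110110011 → 1, fb=1
14: 0101111011101100111 → 0, fb=0
15: 1011110111011001110 → 1, fb=1
16: 0111101110110011101 → 0, fb=0
17: 1111011101100111010 → 1, fb=0
18: 1110111011001110100 → 1, fb=0
19: 1101110110011101000 → 1, fb=1
20: 1011101100111010001 → 1, fb=0
21: 0111011001110100010 → 0, fb=1
22: 1110110011101000101 → 1, fb=0
23: 1101100111010001010 → 1, fb=0
24: 1011001110100010100 → 1, fb=0
25: 0110011101000101000 → 0, fb=1
26: 1100111010001010001 → 1, fb=1
27: 1001110100010100011 → 1, fb=0
28: 0011101000101000110 → 0, fb=1
29: 0111010001010001101 → 0, fb=1
30: 1110100010100011011 → 1, fb=1
31: 1101000101000110111 → 1, fb=0
32: 1010001010001101110 → 1, fb=0
33: 0100010100011011100 → 0, fb=0
34: 1000101000110111000 → 1, fb=1
35: 0001010001101110001 → 0, fb=1
36: 0010100011011100011 → 0, fb=1
37: 0101000110111000111 → 0, fb=1
38: 1010001101110001111 → 1, fb=0
39: 0100011011100011110 → 0, fb=0
40: 1000110111000111100 → 1, fb=0
41: 0001101110001111000 → 0, fb=0
42: 0011011100011110000 → 0, fb=0
43: 0110111000111100000 → 0, fb=1
44: 1101110001111000001 → 1, fb=1
45: 1011100011110000011 → 1, fb=0
46: 0111000111100000110 → 0, fb=0
47: 1110001111000001100 → 1, fb=1
48: 1100011110000011001 → 1, fb=1
49: 1000111100000110011 → 1, fb=0
50: 0001111000001100110 → 0, fb=1
51: 0011110000011001101 → 0, fb=0
52: 0111100000110011010 → 0, fb=0
53: 1111000001100110100 → 1, fb=1
54: 1110000011001101001 → 1, fb=1
55: 1100000110011010011 → 1, fb=0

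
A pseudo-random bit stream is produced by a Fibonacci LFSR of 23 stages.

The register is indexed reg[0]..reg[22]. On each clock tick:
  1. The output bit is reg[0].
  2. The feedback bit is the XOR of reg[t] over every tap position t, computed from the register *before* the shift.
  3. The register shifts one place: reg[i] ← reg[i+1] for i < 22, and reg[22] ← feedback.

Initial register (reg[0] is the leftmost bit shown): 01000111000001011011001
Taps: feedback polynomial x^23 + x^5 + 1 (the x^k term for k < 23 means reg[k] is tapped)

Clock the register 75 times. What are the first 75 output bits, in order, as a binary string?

step | reg (before) | out | fb
   0 | 01000111000001011011001 | 0 | 1
   1 | 10001110000010110110011 | 1 | 0
   2 | 00011100000101101100110 | 0 | 1
   3 | 00111000001011011001101 | 0 | 0
   4 | 01110000010110110011010 | 0 | 0
   5 | 11100000101101100110100 | 1 | 1
   6 | 11000001011011001101001 | 1 | 1
   7 | 10000010110110011010011 | 1 | 1
   8 | 00000101101100110100111 | 0 | 1
   9 | 00001011011001101001111 | 0 | 0
  10 | 00010110110011010011110 | 0 | 1
  11 | 00101101100110100111101 | 0 | 1
  12 | 01011011001101001111011 | 0 | 0
  13 | 10110110011010011110110 | 1 | 0
  14 | 01101100110100111101100 | 0 | 1
  15 | 11011001101001111011001 | 1 | 1
  16 | 10110011010011110110011 | 1 | 1
  17 | 01100110100111101100111 | 0 | 1
  18 | 11001101001111011001111 | 1 | 0
  19 | 10011010011110110011110 | 1 | 1
  20 | 00110100111101100111101 | 0 | 1
  21 | 01101001111011001111011 | 0 | 0
  22 | 11010011110110011110110 | 1 | 1
  23 | 10100111101100111101101 | 1 | 0
  24 | 01001111011001111011010 | 0 | 1
  25 | 10011110110011110110101 | 1 | 0
  26 | 00111101100111101101010 | 0 | 1
  27 | 01111011001111011010101 | 0 | 0
  28 | 11110110011110110101010 | 1 | 0
  29 | 11101100111101101010100 | 1 | 0
  30 | 11011001111011010101000 | 1 | 1
  31 | 10110011110110101010001 | 1 | 1
  32 | 01100111101101010100011 | 0 | 1
  33 | 11001111011010101000111 | 1 | 0
  34 | 10011110110101010001110 | 1 | 0
  35 | 00111101101010100011100 | 0 | 1
  36 | 01111011010101000111001 | 0 | 0
  37 | 11110110101010001110010 | 1 | 0
  38 | 11101101010100011100100 | 1 | 0
  39 | 11011010101000111001000 | 1 | 1
  40 | 10110101010001110010001 | 1 | 0
  41 | 01101010100011100100010 | 0 | 0
  42 | 11010101000111001000100 | 1 | 0
  43 | 10101010001110010001000 | 1 | 1
  44 | 01010100011100100010001 | 0 | 1
  45 | 10101000111001000100011 | 1 | 1
  46 | 01010001110010001000111 | 0 | 0
  47 | 10100011100100010001110 | 1 | 1
  48 | 01000111001000100011101 | 0 | 1
  49 | 10001110010001000111011 | 1 | 0
  50 | 00011100100010001110110 | 0 | 1
  51 | 00111001000100011101101 | 0 | 0
  52 | 01110010001000111011010 | 0 | 0
  53 | 11100100010001110110100 | 1 | 0
  54 | 11001000100011101101000 | 1 | 1
  55 | 10010001000111011010001 | 1 | 1
  56 | 00100010001110110100011 | 0 | 0
  57 | 01000100011101101000110 | 0 | 1
  58 | 10001000111011010001101 | 1 | 1
  59 | 00010001110110100011011 | 0 | 0
  60 | 00100011101101000110110 | 0 | 0
  61 | 01000111011010001101100 | 0 | 1
  62 | 10001110110100011011001 | 1 | 0
  63 | 00011101101000110110010 | 0 | 1
  64 | 00111011010001101100101 | 0 | 0
  65 | 01110110100011011001010 | 0 | 1
  66 | 11101101000110110010101 | 1 | 0
  67 | 11011010001101100101010 | 1 | 1
  68 | 10110100011011001010101 | 1 | 0
  69 | 01101000110110010101010 | 0 | 0
  70 | 11010001101100101010100 | 1 | 1
  71 | 10100011011001010101001 | 1 | 1
  72 | 01000110110010101010011 | 0 | 1
  73 | 10001101100101010100111 | 1 | 0
  74 | 00011011001010101001110 | 0 | 0

010001110000010110110011010011110110011110110101010001110010001000111011010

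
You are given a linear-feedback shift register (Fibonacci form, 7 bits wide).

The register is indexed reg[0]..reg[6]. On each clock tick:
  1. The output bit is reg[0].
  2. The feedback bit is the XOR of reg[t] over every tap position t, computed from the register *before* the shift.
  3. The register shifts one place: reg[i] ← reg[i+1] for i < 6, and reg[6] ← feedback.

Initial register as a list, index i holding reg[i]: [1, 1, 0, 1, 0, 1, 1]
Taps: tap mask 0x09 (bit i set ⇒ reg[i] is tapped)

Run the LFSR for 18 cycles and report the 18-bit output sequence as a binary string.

step | reg (before) | out | fb
   0 | 1101011 | 1 | 0
   1 | 1010110 | 1 | 1
   2 | 0101101 | 0 | 1
   3 | 1011011 | 1 | 0
   4 | 0110110 | 0 | 0
   5 | 1101100 | 1 | 0
   6 | 1011000 | 1 | 0
   7 | 0110000 | 0 | 0
   8 | 1100000 | 1 | 1
   9 | 1000001 | 1 | 1
  10 | 0000011 | 0 | 0
  11 | 0000110 | 0 | 0
  12 | 0001100 | 0 | 1
  13 | 0011001 | 0 | 1
  14 | 0110011 | 0 | 0
  15 | 1100110 | 1 | 1
  16 | 1001101 | 1 | 0
  17 | 0011010 | 0 | 1

110101101100000110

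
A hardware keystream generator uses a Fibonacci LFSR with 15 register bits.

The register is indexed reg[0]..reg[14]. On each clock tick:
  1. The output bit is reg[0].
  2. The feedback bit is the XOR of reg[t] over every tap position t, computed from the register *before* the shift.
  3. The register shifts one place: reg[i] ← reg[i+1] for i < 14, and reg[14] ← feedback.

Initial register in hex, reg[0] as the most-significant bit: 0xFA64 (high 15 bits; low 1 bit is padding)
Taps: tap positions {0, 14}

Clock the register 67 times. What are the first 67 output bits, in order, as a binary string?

k : reg_k → out_k, fb_k
0: 111110100110010 → 1, fb=1
1: 111101001100101 → 1, fb=0
2: 111010011001010 → 1, fb=1
3: 110100110010101 → 1, fb=0
4: 101001100101010 → 1, fb=1
5: 010011001010101 → 0, fb=1
6: 100110010101011 → 1, fb=0
7: 001100101010110 → 0, fb=0
8: 011001010101100 → 0, fb=0
9: 110010101011000 → 1, fb=1
10: 100101010110001 → 1, fb=0
11: 001010101100010 → 0, fb=0
12: 010101011000100 → 0, fb=0
13: 101010110001000 → 1, fb=1
14: 010101100010001 → 0, fb=1
15: 101011000100011 → 1, fb=0
16: 010110001000110 → 0, fb=0
17: 101100010001100 → 1, fb=1
18: 011000100011001 → 0, fb=1
19: 110001000110011 → 1, fb=0
20: 100010001100110 → 1, fb=1
21: 000100011001101 → 0, fb=1
22: 001000110011011 → 0, fb=1
23: 010001100110111 → 0, fb=1
24: 100011001101111 → 1, fb=0
25: 000110011011110 → 0, fb=0
26: 001100110111100 → 0, fb=0
27: 011001101111000 → 0, fb=0
28: 110011011110000 → 1, fb=1
29: 100110111100001 → 1, fb=0
30: 001101111000010 → 0, fb=0
31: 011011110000100 → 0, fb=0
32: 110111100001000 → 1, fb=1
33: 101111000010001 → 1, fb=0
34: 011110000100010 → 0, fb=0
35: 111100001000100 → 1, fb=1
36: 111000010001001 → 1, fb=0
37: 110000100010010 → 1, fb=1
38: 100001000100101 → 1, fb=0
39: 000010001001010 → 0, fb=0
40: 000100010010100 → 0, fb=0
41: 001000100101000 → 0, fb=0
42: 010001001010000 → 0, fb=0
43: 100010010100000 → 1, fb=1
44: 000100101000001 → 0, fb=1
45: 001001010000011 → 0, fb=1
46: 010010100000111 → 0, fb=1
47: 100101000001111 → 1, fb=0
48: 001010000011110 → 0, fb=0
49: 010100000111100 → 0, fb=0
50: 101000001111000 → 1, fb=1
51: 010000011110001 → 0, fb=1
52: 100000111100011 → 1, fb=0
53: 000001111000110 → 0, fb=0
54: 000011110001100 → 0, fb=0
55: 000111100011000 → 0, fb=0
56: 001111000110000 → 0, fb=0
57: 011110001100000 → 0, fb=0
58: 111100011000000 → 1, fb=1
59: 111000110000001 → 1, fb=0
60: 110001100000010 → 1, fb=1
61: 100011000000101 → 1, fb=0
62: 000110000001010 → 0, fb=0
63: 001100000010100 → 0, fb=0
64: 011000000101000 → 0, fb=0
65: 110000001010000 → 1, fb=1
66: 100000010100001 → 1, fb=0

1111101001100101010110001000110011011110000100010010100000111100011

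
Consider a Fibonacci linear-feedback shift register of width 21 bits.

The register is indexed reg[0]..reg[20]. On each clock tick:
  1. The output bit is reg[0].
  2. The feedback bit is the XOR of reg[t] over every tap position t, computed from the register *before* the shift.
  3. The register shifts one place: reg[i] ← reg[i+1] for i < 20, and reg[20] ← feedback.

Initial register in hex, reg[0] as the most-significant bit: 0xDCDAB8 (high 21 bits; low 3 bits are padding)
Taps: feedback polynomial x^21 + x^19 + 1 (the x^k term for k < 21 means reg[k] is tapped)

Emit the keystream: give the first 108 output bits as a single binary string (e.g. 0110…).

step | reg (before) | out | fb
   0 | 110111001101101010111 | 1 | 0
   1 | 101110011011010101110 | 1 | 0
   2 | 011100110110101011100 | 0 | 0
   3 | 111001101101010111000 | 1 | 1
   4 | 110011011010101110001 | 1 | 1
   5 | 100110110101011100011 | 1 | 0
   6 | 001101101010111000110 | 0 | 1
   7 | 011011010101110001101 | 0 | 0
   8 | 110110101011100011010 | 1 | 0
   9 | 101101010111000110100 | 1 | 1
  10 | 011010101110001101001 | 0 | 0
  11 | 110101011100011010010 | 1 | 0
  12 | 101010111000110100100 | 1 | 1
  13 | 010101110001101001001 | 0 | 0
  14 | 101011100011010010010 | 1 | 0
  15 | 010111000110100100100 | 0 | 0
  16 | 101110001101001001000 | 1 | 1
  17 | 011100011010010010001 | 0 | 0
  18 | 111000110100100100010 | 1 | 0
  19 | 110001101001001000100 | 1 | 1
  20 | 100011010010010001001 | 1 | 1
  21 | 000110100100100010011 | 0 | 1
  22 | 001101001001000100111 | 0 | 1
  23 | 011010010010001001111 | 0 | 1
  24 | 110100100100010011111 | 1 | 0
  25 | 101001001000100111110 | 1 | 0
  26 | 010010010001001111100 | 0 | 0
  27 | 100100100010011111000 | 1 | 1
  28 | 001001000100111110001 | 0 | 0
  29 | 010010001001111100010 | 0 | 1
  30 | 100100010011111000101 | 1 | 1
  31 | 001000100111110001011 | 0 | 1
  32 | 010001001111100010111 | 0 | 1
  33 | 100010011111000101111 | 1 | 0
  34 | 000100111110001011110 | 0 | 1
  35 | 001001111100010111101 | 0 | 0
  36 | 010011111000101111010 | 0 | 1
  37 | 100111110001011110101 | 1 | 1
  38 | 001111100010111101011 | 0 | 1
  39 | 011111000101111010111 | 0 | 1
  40 | 111110001011110101111 | 1 | 0
  41 | 111100010111101011110 | 1 | 0
  42 | 111000101111010111100 | 1 | 1
  43 | 110001011110101111001 | 1 | 1
  44 | 100010111101011110011 | 1 | 0
  45 | 000101111010111100110 | 0 | 1
  46 | 001011110101111001101 | 0 | 0
  47 | 010111101011110011010 | 0 | 1
  48 | 101111010111100110101 | 1 | 1
  49 | 011110101111001101011 | 0 | 1
  50 | 111101011110011010111 | 1 | 0
  51 | 111010111100110101110 | 1 | 0
  52 | 110101111001101011100 | 1 | 1
  53 | 101011110011010111001 | 1 | 1
  54 | 010111100110101110011 | 0 | 1
  55 | 101111001101011100111 | 1 | 0
  56 | 011110011010111001110 | 0 | 1
  57 | 111100110101110011101 | 1 | 1
  58 | 111001101011100111011 | 1 | 0
  59 | 110011010111001110110 | 1 | 0
  60 | 100110101110011101100 | 1 | 1
  61 | 001101011100111011001 | 0 | 0
  62 | 011010111001110110010 | 0 | 1
  63 | 110101110011101100101 | 1 | 1
  64 | 101011100111011001011 | 1 | 0
  65 | 010111001110110010110 | 0 | 1
  66 | 101110011101100101101 | 1 | 1
  67 | 011100111011001011011 | 0 | 1
  68 | 111001110110010110111 | 1 | 0
  69 | 110011101100101101110 | 1 | 0
  70 | 100111011001011011100 | 1 | 1
  71 | 001110110010110111001 | 0 | 0
  72 | 011101100101101110010 | 0 | 1
  73 | 111011001011011100101 | 1 | 1
  74 | 110110010110111001011 | 1 | 0
  75 | 101100101101110010110 | 1 | 0
  76 | 011001011011100101100 | 0 | 0
  77 | 110010110111001011000 | 1 | 1
  78 | 100101101110010110001 | 1 | 1
  79 | 001011011100101100011 | 0 | 1
  80 | 010110111001011000111 | 0 | 1
  81 | 101101110010110001111 | 1 | 0
  82 | 011011100101100011110 | 0 | 1
  83 | 110111001011000111101 | 1 | 1
  84 | 101110010110001111011 | 1 | 0
  85 | 011100101100011110110 | 0 | 1
  86 | 111001011000111101101 | 1 | 1
  87 | 110010110001111011011 | 1 | 0
  88 | 100101100011110110110 | 1 | 0
  89 | 001011000111101101100 | 0 | 0
  90 | 010110001111011011000 | 0 | 0
  91 | 101100011110110110000 | 1 | 1
  92 | 011000111101101100001 | 0 | 0
  93 | 110001111011011000010 | 1 | 0
  94 | 100011110110110000100 | 1 | 1
  95 | 000111101101100001001 | 0 | 0
  96 | 001111011011000010010 | 0 | 1
  97 | 011110110110000100101 | 0 | 0
  98 | 111101101100001001010 | 1 | 0
  99 | 111011011000010010100 | 1 | 1
 100 | 110110110000100101001 | 1 | 1
 101 | 101101100001001010011 | 1 | 0
 102 | 011011000010010100110 | 0 | 1
 103 | 110110000100101001101 | 1 | 1
 104 | 101100001001010011011 | 1 | 0
 105 | 011000010010100110110 | 0 | 1
 106 | 110000100101001101101 | 1 | 1
 107 | 100001001010011011011 | 1 | 0

110111001101101010111000110100100100010011111000101111010111100110101110011101100101101110010110001111011011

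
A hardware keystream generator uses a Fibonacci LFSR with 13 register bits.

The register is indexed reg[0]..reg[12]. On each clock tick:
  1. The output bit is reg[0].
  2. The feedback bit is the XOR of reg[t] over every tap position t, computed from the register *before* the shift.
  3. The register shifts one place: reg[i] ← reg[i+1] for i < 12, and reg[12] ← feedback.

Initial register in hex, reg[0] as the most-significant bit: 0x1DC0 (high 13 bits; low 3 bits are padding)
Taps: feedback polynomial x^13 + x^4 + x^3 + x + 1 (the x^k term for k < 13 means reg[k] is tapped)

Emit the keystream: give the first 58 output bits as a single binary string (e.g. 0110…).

step | reg (before) | out | fb
   0 | 0001110111000 | 0 | 0
   1 | 0011101110000 | 0 | 0
   2 | 0111011100000 | 0 | 0
   3 | 1110111000000 | 1 | 1
   4 | 1101110000001 | 1 | 0
   5 | 1011100000010 | 1 | 1
   6 | 0111000000101 | 0 | 0
   7 | 1110000001010 | 1 | 0
   8 | 1100000010100 | 1 | 0
   9 | 1000000101000 | 1 | 1
  10 | 0000001010001 | 0 | 0
  11 | 0000010100010 | 0 | 0
  12 | 0000101000100 | 0 | 1
  13 | 0001010001001 | 0 | 1
  14 | 0010100010011 | 0 | 1
  15 | 0101000100111 | 0 | 0
  16 | 1010001001110 | 1 | 1
  17 | 0100010011101 | 0 | 1
  18 | 1000100111011 | 1 | 0
  19 | 0001001110110 | 0 | 1
  20 | 0010011101101 | 0 | 0
  21 | 0100111011010 | 0 | 0
  22 | 1001110110100 | 1 | 1
  23 | 0011101101001 | 0 | 0
  24 | 0111011010010 | 0 | 0
  25 | 1110110100100 | 1 | 1
  26 | 1101101001001 | 1 | 0
  27 | 1011010010010 | 1 | 0
  28 | 0110100100100 | 0 | 0
  29 | 1101001001000 | 1 | 1
  30 | 1010010010001 | 1 | 1
  31 | 0100100100011 | 0 | 0
  32 | 1001001000110 | 1 | 0
  33 | 0010010001100 | 0 | 0
  34 | 0100100011000 | 0 | 0
  35 | 1001000110000 | 1 | 0
  36 | 0010001100000 | 0 | 0
  37 | 0100011000000 | 0 | 1
  38 | 1000110000001 | 1 | 0
  39 | 0001100000010 | 0 | 0
  40 | 0011000000100 | 0 | 1
  41 | 0110000001001 | 0 | 1
  42 | 1100000010011 | 1 | 0
  43 | 1000000100110 | 1 | 1
  44 | 0000001001101 | 0 | 0
  45 | 0000010011010 | 0 | 0
  46 | 0000100110100 | 0 | 1
  47 | 0001001101001 | 0 | 1
  48 | 0010011010011 | 0 | 0
  49 | 0100110100110 | 0 | 0
  50 | 1001101001100 | 1 | 1
  51 | 0011010011001 | 0 | 1
  52 | 0110100110011 | 0 | 0
  53 | 1101001100110 | 1 | 1
  54 | 1010011001101 | 1 | 1
  55 | 0100110011011 | 0 | 0
  56 | 1001100110110 | 1 | 1
  57 | 0011001101101 | 0 | 1

0001110111000000101000100111011010010010001100000010011010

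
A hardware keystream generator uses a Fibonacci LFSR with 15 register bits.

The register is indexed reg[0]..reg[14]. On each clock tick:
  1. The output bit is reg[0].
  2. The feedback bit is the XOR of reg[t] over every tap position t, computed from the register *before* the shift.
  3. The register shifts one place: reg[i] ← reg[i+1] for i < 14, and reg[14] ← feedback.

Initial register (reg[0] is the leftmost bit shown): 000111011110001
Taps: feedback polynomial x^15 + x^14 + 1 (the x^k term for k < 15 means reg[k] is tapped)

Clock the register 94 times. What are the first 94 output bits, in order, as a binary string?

0001110111100011110100101000010100111001111100111010001010111010011110011010011101011101100010

tick  register→output (feedback)
  0  000111011110001→0 (1)
  1  001110111100011→0 (1)
  2  011101111000111→0 (1)
  3  111011110001111→1 (0)
  4  110111100011110→1 (1)
  5  101111000111101→1 (0)
  6  011110001111010→0 (0)
  7  111100011110100→1 (1)
  8  111000111101001→1 (0)
  9  110001111010010→1 (1)
 10  100011110100101→1 (0)
 11  000111101001010→0 (0)
 12  001111010010100→0 (0)
 13  011110100101000→0 (0)
 14  111101001010000→1 (1)
 15  111010010100001→1 (0)
 16  110100101000010→1 (1)
 17  101001010000101→1 (0)
 18  010010100001010→0 (0)
 19  100101000010100→1 (1)
 20  001010000101001→0 (1)
 21  010100001010011→0 (1)
 22  101000010100111→1 (0)
 23  010000101001110→0 (0)
 24  100001010011100→1 (1)
 25  000010100111001→0 (1)
 26  000101001110011→0 (1)
 27  001010011100111→0 (1)
 28  010100111001111→0 (1)
 29  101001110011111→1 (0)
 30  010011100111110→0 (0)
 31  100111001111100→1 (1)
 32  001110011111001→0 (1)
 33  011100111110011→0 (1)
 34  111001111100111→1 (0)
 35  110011111001110→1 (1)
 36  100111110011101→1 (0)
 37  001111100111010→0 (0)
 38  011111001110100→0 (0)
 39  111110011101000→1 (1)
 40  111100111010001→1 (0)
 41  111001110100010→1 (1)
 42  110011101000101→1 (0)
 43  100111010001010→1 (1)
 44  001110100010101→0 (1)
 45  011101000101011→0 (1)
 46  111010001010111→1 (0)
 47  110100010101110→1 (1)
 48  101000101011101→1 (0)
 49  010001010111010→0 (0)
 50  100010101110100→1 (1)
 51  000101011101001→0 (1)
 52  001010111010011→0 (1)
 53  010101110100111→0 (1)
 54  101011101001111→1 (0)
 55  010111010011110→0 (0)
 56  101110100111100→1 (1)
 57  011101001111001→0 (1)
 58  111010011110011→1 (0)
 59  110100111100110→1 (1)
 60  101001111001101→1 (0)
 61  010011110011010→0 (0)
 62  100111100110100→1 (1)
 63  001111001101001→0 (1)
 64  011110011010011→0 (1)
 65  111100110100111→1 (0)
 66  111001101001110→1 (1)
 67  110011010011101→1 (0)
 68  100110100111010→1 (1)
 69  001101001110101→0 (1)
 70  011010011101011→0 (1)
 71  110100111010111→1 (0)
 72  101001110101110→1 (1)
 73  010011101011101→0 (1)
 74  100111010111011→1 (0)
 75  001110101110110→0 (0)
 76  011101011101100→0 (0)
 77  111010111011000→1 (1)
 78  110101110110001→1 (0)
 79  101011101100010→1 (1)
 80  010111011000101→0 (1)
 81  101110110001011→1 (0)
 82  011101100010110→0 (0)
 83  111011000101100→1 (1)
 84  110110001011001→1 (0)
 85  101100010110010→1 (1)
 86  011000101100101→0 (1)
 87  110001011001011→1 (0)
 88  100010110010110→1 (1)
 89  000101100101101→0 (1)
 90  001011001011011→0 (1)
 91  010110010110111→0 (1)
 92  101100101101111→1 (0)
 93  011001011011110→0 (0)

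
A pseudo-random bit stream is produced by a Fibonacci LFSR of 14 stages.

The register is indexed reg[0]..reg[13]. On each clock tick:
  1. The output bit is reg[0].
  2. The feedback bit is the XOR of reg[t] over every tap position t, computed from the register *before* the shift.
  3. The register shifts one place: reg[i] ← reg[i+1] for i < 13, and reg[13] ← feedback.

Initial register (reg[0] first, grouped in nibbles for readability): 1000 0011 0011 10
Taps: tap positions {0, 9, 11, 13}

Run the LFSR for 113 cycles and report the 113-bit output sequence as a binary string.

10000011001110001001001111111100001100000101000001110111111111101010101010101100011110111110001100011000011111111

k : reg_k → out_k, fb_k
0: 10000011001110 → 1, fb=0
1: 00000110011100 → 0, fb=0
2: 00001100111000 → 0, fb=1
3: 00011001110001 → 0, fb=0
4: 00110011100010 → 0, fb=0
5: 01100111000100 → 0, fb=1
6: 11001110001001 → 1, fb=0
7: 10011100010010 → 1, fb=0
8: 00111000100100 → 0, fb=1
9: 01110001001001 → 0, fb=1
10: 11100010010011 → 1, fb=1
11: 11000100100111 → 1, fb=1
12: 10001001001111 → 1, fb=1
13: 00010010011111 → 0, fb=1
14: 00100100111111 → 0, fb=1
15: 01001001111111 → 0, fb=1
16: 10010011111111 → 1, fb=0
17: 00100111111110 → 0, fb=0
18: 01001111111100 → 0, fb=0
19: 10011111111000 → 1, fb=0
20: 00111111110000 → 0, fb=1
21: 01111111100001 → 0, fb=1
22: 11111111000011 → 1, fb=0
23: 11111110000110 → 1, fb=0
24: 11111100001100 → 1, fb=0
25: 11111000011000 → 1, fb=0
26: 11110000110000 → 1, fb=0
27: 11100001100000 → 1, fb=1
28: 11000011000001 → 1, fb=0
29: 10000110000010 → 1, fb=1
30: 00001100000101 → 0, fb=0
31: 00011000001010 → 0, fb=0
32: 00110000010100 → 0, fb=0
33: 01100000101000 → 0, fb=0
34: 11000001010000 → 1, fb=0
35: 10000010100000 → 1, fb=1
36: 00000101000001 → 0, fb=1
37: 00001010000011 → 0, fb=1
38: 00010100000111 → 0, fb=0
39: 00101000001110 → 0, fb=1
40: 01010000011101 → 0, fb=1
41: 10100000111011 → 1, fb=1
42: 01000001110111 → 0, fb=1
43: 10000011101111 → 1, fb=1
44: 00000111011111 → 0, fb=1
45: 00001110111111 → 0, fb=1
46: 00011101111111 → 0, fb=1
47: 00111011111111 → 0, fb=1
48: 01110111111111 → 0, fb=1
49: 11101111111111 → 1, fb=0
50: 11011111111110 → 1, fb=1
51: 10111111111101 → 1, fb=0
52: 01111111111010 → 0, fb=1
53: 11111111110101 → 1, fb=0
54: 11111111101010 → 1, fb=1
55: 11111111010101 → 1, fb=0
56: 11111110101010 → 1, fb=1
57: 11111101010101 → 1, fb=0
58: 11111010101010 → 1, fb=1
59: 11110101010101 → 1, fb=0
60: 11101010101010 → 1, fb=1
61: 11010101010101 → 1, fb=0
62: 10101010101010 → 1, fb=1
63: 01010101010101 → 0, fb=1
64: 10101010101011 → 1, fb=0
65: 01010101010110 → 0, fb=0
66: 10101010101100 → 1, fb=0
67: 01010101011000 → 0, fb=1
68: 10101010110001 → 1, fb=1
69: 01010101100011 → 0, fb=1
70: 10101011000111 → 1, fb=1
71: 01010110001111 → 0, fb=0
72: 10101100011110 → 1, fb=1
73: 01011000111101 → 0, fb=1
74: 10110001111011 → 1, fb=1
75: 01100011110111 → 0, fb=1
76: 11000111101111 → 1, fb=1
77: 10001111011111 → 1, fb=0
78: 00011110111110 → 0, fb=0
79: 00111101111100 → 0, fb=0
80: 01111011111000 → 0, fb=1
81: 11110111110001 → 1, fb=1
82: 11101111100011 → 1, fb=0
83: 11011111000110 → 1, fb=0
84: 10111110001100 → 1, fb=0
85: 01111100011000 → 0, fb=1
86: 11111000110001 → 1, fb=1
87: 11110001100011 → 1, fb=0
88: 11100011000110 → 1, fb=0
89: 11000110001100 → 1, fb=0
90: 10001100011000 → 1, fb=0
91: 00011000110000 → 0, fb=1
92: 00110001100001 → 0, fb=1
93: 01100011000011 → 0, fb=1
94: 11000110000111 → 1, fb=1
95: 10001100001111 → 1, fb=1
96: 00011000011111 → 0, fb=1
97: 00110000111111 → 0, fb=1
98: 01100001111111 → 0, fb=1
99: 11000011111111 → 1, fb=0
100: 10000111111110 → 1, fb=1
101: 00001111111101 → 0, fb=1
102: 00011111111011 → 0, fb=0
103: 00111111110110 → 0, fb=0
104: 01111111101100 → 0, fb=1
105: 11111111011001 → 1, fb=1
106: 11111110110011 → 1, fb=1
107: 11111101100111 → 1, fb=1
108: 11111011001111 → 1, fb=1
109: 11110110011111 → 1, fb=0
110: 11101100111110 → 1, fb=1
111: 11011001111101 → 1, fb=0
112: 10110011111010 → 1, fb=0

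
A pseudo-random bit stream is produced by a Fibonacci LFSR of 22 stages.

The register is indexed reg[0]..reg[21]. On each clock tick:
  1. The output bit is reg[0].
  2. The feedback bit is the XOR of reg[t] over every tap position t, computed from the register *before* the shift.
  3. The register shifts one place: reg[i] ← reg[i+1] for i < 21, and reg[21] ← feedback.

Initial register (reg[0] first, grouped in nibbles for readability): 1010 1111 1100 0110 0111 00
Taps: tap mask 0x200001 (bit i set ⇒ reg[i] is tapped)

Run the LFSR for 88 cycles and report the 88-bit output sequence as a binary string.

1010111111000110011100110010101000010001011101110011000001111001011010001000000101000110

step | reg (before) | out | fb
   0 | 1010111111000110011100 | 1 | 1
   1 | 0101111110001100111001 | 0 | 1
   2 | 1011111100011001110011 | 1 | 0
   3 | 0111111000110011100110 | 0 | 0
   4 | 1111110001100111001100 | 1 | 1
   5 | 1111100011001110011001 | 1 | 0
   6 | 1111000110011100110010 | 1 | 1
   7 | 1110001100111001100101 | 1 | 0
   8 | 1100011001110011001010 | 1 | 1
   9 | 1000110011100110010101 | 1 | 0
  10 | 0001100111001100101010 | 0 | 0
  11 | 0011001110011001010100 | 0 | 0
  12 | 0110011100110010101000 | 0 | 0
  13 | 1100111001100101010000 | 1 | 1
  14 | 1001110011001010100001 | 1 | 0
  15 | 0011100110010101000010 | 0 | 0
  16 | 0111001100101010000100 | 0 | 0
  17 | 1110011001010100001000 | 1 | 1
  18 | 1100110010101000010001 | 1 | 0
  19 | 1001100101010000100010 | 1 | 1
  20 | 0011001010100001000101 | 0 | 1
  21 | 0110010101000010001011 | 0 | 1
  22 | 1100101010000100010111 | 1 | 0
  23 | 1001010100001000101110 | 1 | 1
  24 | 0010101000010001011101 | 0 | 1
  25 | 0101010000100010111011 | 0 | 1
  26 | 1010100001000101110111 | 1 | 0
  27 | 0101000010001011101110 | 0 | 0
  28 | 1010000100010111011100 | 1 | 1
  29 | 0100001000101110111001 | 0 | 1
  30 | 1000010001011101110011 | 1 | 0
  31 | 0000100010111011100110 | 0 | 0
  32 | 0001000101110111001100 | 0 | 0
  33 | 0010001011101110011000 | 0 | 0
  34 | 0100010111011100110000 | 0 | 0
  35 | 1000101110111001100000 | 1 | 1
  36 | 0001011101110011000001 | 0 | 1
  37 | 0010111011100110000011 | 0 | 1
  38 | 0101110111001100000111 | 0 | 1
  39 | 1011101110011000001111 | 1 | 0
  40 | 0111011100110000011110 | 0 | 0
  41 | 1110111001100000111100 | 1 | 1
  42 | 1101110011000001111001 | 1 | 0
  43 | 1011100110000011110010 | 1 | 1
  44 | 0111001100000111100101 | 0 | 1
  45 | 1110011000001111001011 | 1 | 0
  46 | 1100110000011110010110 | 1 | 1
  47 | 1001100000111100101101 | 1 | 0
  48 | 0011000001111001011010 | 0 | 0
  49 | 0110000011110010110100 | 0 | 0
  50 | 1100000111100101101000 | 1 | 1
  51 | 1000001111001011010001 | 1 | 0
  52 | 0000011110010110100010 | 0 | 0
  53 | 0000111100101101000100 | 0 | 0
  54 | 0001111001011010001000 | 0 | 0
  55 | 0011110010110100010000 | 0 | 0
  56 | 0111100101101000100000 | 0 | 0
  57 | 1111001011010001000000 | 1 | 1
  58 | 1110010110100010000001 | 1 | 0
  59 | 1100101101000100000010 | 1 | 1
  60 | 1001011010001000000101 | 1 | 0
  61 | 0010110100010000001010 | 0 | 0
  62 | 0101101000100000010100 | 0 | 0
  63 | 1011010001000000101000 | 1 | 1
  64 | 0110100010000001010001 | 0 | 1
  65 | 1101000100000010100011 | 1 | 0
  66 | 1010001000000101000110 | 1 | 1
  67 | 0100010000001010001101 | 0 | 1
  68 | 1000100000010100011011 | 1 | 0
  69 | 0001000000101000110110 | 0 | 0
  70 | 0010000001010001101100 | 0 | 0
  71 | 0100000010100011011000 | 0 | 0
  72 | 1000000101000110110000 | 1 | 1
  73 | 0000001010001101100001 | 0 | 1
  74 | 0000010100011011000011 | 0 | 1
  75 | 0000101000110110000111 | 0 | 1
  76 | 0001010001101100001111 | 0 | 1
  77 | 0010100011011000011111 | 0 | 1
  78 | 0101000110110000111111 | 0 | 1
  79 | 1010001101100001111111 | 1 | 0
  80 | 0100011011000011111110 | 0 | 0
  81 | 1000110110000111111100 | 1 | 1
  82 | 0001101100001111111001 | 0 | 1
  83 | 0011011000011111110011 | 0 | 1
  84 | 0110110000111111100111 | 0 | 1
  85 | 1101100001111111001111 | 1 | 0
  86 | 1011000011111110011110 | 1 | 1
  87 | 0110000111111100111101 | 0 | 1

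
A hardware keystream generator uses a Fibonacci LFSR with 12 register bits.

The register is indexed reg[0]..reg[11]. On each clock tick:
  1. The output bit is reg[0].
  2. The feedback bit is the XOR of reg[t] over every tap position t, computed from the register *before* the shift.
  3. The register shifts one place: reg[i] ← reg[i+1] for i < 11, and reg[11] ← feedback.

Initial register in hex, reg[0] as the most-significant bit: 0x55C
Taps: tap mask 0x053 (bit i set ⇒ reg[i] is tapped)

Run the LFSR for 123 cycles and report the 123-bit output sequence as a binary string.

010101011100110100011100000111100010010010010000000010110010011001101001011001110100000011011111101101110110011101100000011

step | reg (before) | out | fb
   0 | 010101011100 | 0 | 1
   1 | 101010111001 | 1 | 1
   2 | 010101110011 | 0 | 0
   3 | 101011100110 | 1 | 1
   4 | 010111001101 | 0 | 0
   5 | 101110011010 | 1 | 0
   6 | 011100110100 | 0 | 0
   7 | 111001101000 | 1 | 1
   8 | 110011010001 | 1 | 1
   9 | 100110100011 | 1 | 1
  10 | 001101000111 | 0 | 0
  11 | 011010001110 | 0 | 0
  12 | 110100011100 | 1 | 0
  13 | 101000111000 | 1 | 0
  14 | 010001110000 | 0 | 0
  15 | 100011100000 | 1 | 1
  16 | 000111000001 | 0 | 1
  17 | 001110000011 | 0 | 1
  18 | 011100000111 | 0 | 1
  19 | 111000001111 | 1 | 0
  20 | 110000011110 | 1 | 0
  21 | 100000111100 | 1 | 0
  22 | 000001111000 | 0 | 1
  23 | 000011110001 | 0 | 0
  24 | 000111100010 | 0 | 0
  25 | 001111000100 | 0 | 1
  26 | 011110001001 | 0 | 0
  27 | 111100010010 | 1 | 0
  28 | 111000100100 | 1 | 1
  29 | 110001001001 | 1 | 0
  30 | 100010010010 | 1 | 0
  31 | 000100100100 | 0 | 1
  32 | 001001001001 | 0 | 0
  33 | 010010010010 | 0 | 0
  34 | 100100100100 | 1 | 0
  35 | 001001001000 | 0 | 0
  36 | 010010010000 | 0 | 0
  37 | 100100100000 | 1 | 0
  38 | 001001000000 | 0 | 0
  39 | 010010000000 | 0 | 0
  40 | 100100000000 | 1 | 1
  41 | 001000000001 | 0 | 0
  42 | 010000000010 | 0 | 1
  43 | 100000000101 | 1 | 1
  44 | 000000001011 | 0 | 0
  45 | 000000010110 | 0 | 0
  46 | 000000101100 | 0 | 1
  47 | 000001011001 | 0 | 0
  48 | 000010110010 | 0 | 0
  49 | 000101100100 | 0 | 1
  50 | 001011001001 | 0 | 1
  51 | 010110010011 | 0 | 0
  52 | 101100100110 | 1 | 0
  53 | 011001001100 | 0 | 1
  54 | 110010011001 | 1 | 1
  55 | 100100110011 | 1 | 0
  56 | 001001100110 | 0 | 1
  57 | 010011001101 | 0 | 0
  58 | 100110011010 | 1 | 0
  59 | 001100110100 | 0 | 1
  60 | 011001101001 | 0 | 0
  61 | 110011010010 | 1 | 1
  62 | 100110100101 | 1 | 1
  63 | 001101001011 | 0 | 0
  64 | 011010010110 | 0 | 0
  65 | 110100101100 | 1 | 1
  66 | 101001011001 | 1 | 1
  67 | 010010110011 | 0 | 1
  68 | 100101100111 | 1 | 0
  69 | 001011001110 | 0 | 1
  70 | 010110011101 | 0 | 0
  71 | 101100111010 | 1 | 0
  72 | 011001110100 | 0 | 0
  73 | 110011101000 | 1 | 0
  74 | 100111010000 | 1 | 0
  75 | 001110100000 | 0 | 0
  76 | 011101000000 | 0 | 1
  77 | 111010000001 | 1 | 1
  78 | 110100000011 | 1 | 0
  79 | 101000000110 | 1 | 1
  80 | 010000001101 | 0 | 1
  81 | 100000011011 | 1 | 1
  82 | 000000110111 | 0 | 1
  83 | 000001101111 | 0 | 1
  84 | 000011011111 | 0 | 1
  85 | 000110111111 | 0 | 0
  86 | 001101111110 | 0 | 1
  87 | 011011111101 | 0 | 1
  88 | 110111111011 | 1 | 0
  89 | 101111110110 | 1 | 1
  90 | 011111101101 | 0 | 1
  91 | 111111011011 | 1 | 1
  92 | 111110110111 | 1 | 0
  93 | 111101101110 | 1 | 1
  94 | 111011011101 | 1 | 1
  95 | 110110111011 | 1 | 0
  96 | 101101110110 | 1 | 0
  97 | 011011101100 | 0 | 1
  98 | 110111011001 | 1 | 1
  99 | 101110110011 | 1 | 1
 100 | 011101100111 | 0 | 0
 101 | 111011001110 | 1 | 1
 102 | 110110011101 | 1 | 1
 103 | 101100111011 | 1 | 0
 104 | 011001110110 | 0 | 0
 105 | 110011101100 | 1 | 0
 106 | 100111011000 | 1 | 0
 107 | 001110110000 | 0 | 0
 108 | 011101100000 | 0 | 0
 109 | 111011000000 | 1 | 1
 110 | 110110000001 | 1 | 1
 111 | 101100000011 | 1 | 1
 112 | 011000000111 | 0 | 1
 113 | 110000001111 | 1 | 0
 114 | 100000011110 | 1 | 1
 115 | 000000111101 | 0 | 1
 116 | 000001111011 | 0 | 1
 117 | 000011110111 | 0 | 0
 118 | 000111101110 | 0 | 0
 119 | 001111011100 | 0 | 1
 120 | 011110111001 | 0 | 1
 121 | 111101110011 | 1 | 1
 122 | 111011100111 | 1 | 0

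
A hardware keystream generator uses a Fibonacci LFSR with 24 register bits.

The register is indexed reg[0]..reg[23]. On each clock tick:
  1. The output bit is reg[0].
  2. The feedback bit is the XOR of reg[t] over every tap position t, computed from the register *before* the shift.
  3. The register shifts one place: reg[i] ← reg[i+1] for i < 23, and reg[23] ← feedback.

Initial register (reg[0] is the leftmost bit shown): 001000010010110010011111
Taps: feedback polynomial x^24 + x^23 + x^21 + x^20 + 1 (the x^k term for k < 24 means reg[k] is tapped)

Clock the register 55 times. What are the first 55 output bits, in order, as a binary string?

k : reg_k → out_k, fb_k
0: 001000010010110010011111 → 0, fb=1
1: 010000100101100100111111 → 0, fb=1
2: 100001001011001001111111 → 1, fb=0
3: 000010010110010011111110 → 0, fb=0
4: 000100101100100111111100 → 0, fb=0
5: 001001011001001111111000 → 0, fb=1
6: 010010110010011111110001 → 0, fb=1
7: 100101100100111111100011 → 1, fb=0
8: 001011001001111111000110 → 0, fb=1
9: 010110010011111110001101 → 0, fb=1
10: 101100100111111100011011 → 1, fb=1
11: 011001001111111000110111 → 0, fb=0
12: 110010011111110001101110 → 1, fb=1
13: 100100111111100011011101 → 1, fb=0
14: 001001111111000110111010 → 0, fb=1
15: 010011111110001101110101 → 0, fb=0
16: 100111111100011011101010 → 1, fb=0
17: 001111111000110111010100 → 0, fb=1
18: 011111110001101110101001 → 0, fb=0
19: 111111100011011101010010 → 1, fb=1
20: 111111000110111010100101 → 1, fb=1
21: 111110001101110101001011 → 1, fb=1
22: 111100011011101010010111 → 1, fb=1
23: 111000110111010100101111 → 1, fb=0
24: 110001101110101001011110 → 1, fb=1
25: 100011011101010010111101 → 1, fb=0
26: 000110111010100101111010 → 0, fb=1
27: 001101110101001011110101 → 0, fb=0
28: 011011101010010111101010 → 0, fb=1
29: 110111010100101111010101 → 1, fb=1
30: 101110101001011110101011 → 1, fb=1
31: 011101010010111101010111 → 0, fb=0
32: 111010100101111010101110 → 1, fb=1
33: 110101001011110101011101 → 1, fb=0
34: 101010010111101010111010 → 1, fb=0
35: 010100101111010101110100 → 0, fb=1
36: 101001011110101011101001 → 1, fb=1
37: 010010111101010111010011 → 0, fb=1
38: 100101111010101110100111 → 1, fb=1
39: 001011110101011101001111 → 0, fb=1
40: 010111101010111010011111 → 0, fb=1
41: 101111010101110100111111 → 1, fb=0
42: 011110101011101001111110 → 0, fb=0
43: 111101010111010011111100 → 1, fb=1
44: 111010101110100111111001 → 1, fb=1
45: 110101011101001111110011 → 1, fb=0
46: 101010111010011111100110 → 1, fb=0
47: 010101110100111111001100 → 0, fb=0
48: 101011101001111110011000 → 1, fb=0
49: 010111010011111100110000 → 0, fb=0
50: 101110100111111001100000 → 1, fb=1
51: 011101001111110011000001 → 0, fb=1
52: 111010011111100110000011 → 1, fb=0
53: 110100111111001100000110 → 1, fb=0
54: 101001111110011000001100 → 1, fb=1

0010000100101100100111111100011011101010010111101010111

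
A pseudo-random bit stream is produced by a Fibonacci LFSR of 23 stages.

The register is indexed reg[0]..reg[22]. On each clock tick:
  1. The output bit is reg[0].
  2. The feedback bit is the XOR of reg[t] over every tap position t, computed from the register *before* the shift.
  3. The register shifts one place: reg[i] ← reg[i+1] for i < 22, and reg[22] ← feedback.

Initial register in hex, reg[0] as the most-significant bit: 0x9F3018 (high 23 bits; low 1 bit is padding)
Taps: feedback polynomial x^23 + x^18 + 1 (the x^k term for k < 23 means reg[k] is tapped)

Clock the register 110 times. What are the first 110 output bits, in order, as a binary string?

10011111001100000001100111110001111011110100100110101110101010111100110100110100111100000001101010111100000000

step | reg (before) | out | fb
   0 | 10011111001100000001100 | 1 | 1
   1 | 00111110011000000011001 | 0 | 1
   2 | 01111100110000000110011 | 0 | 1
   3 | 11111001100000001100111 | 1 | 1
   4 | 11110011000000011001111 | 1 | 1
   5 | 11100110000000110011111 | 1 | 0
   6 | 11001100000001100111110 | 1 | 0
   7 | 10011000000011001111100 | 1 | 0
   8 | 00110000000110011111000 | 0 | 1
   9 | 01100000001100111110001 | 0 | 1
  10 | 11000000011001111100011 | 1 | 1
  11 | 10000000110011111000111 | 1 | 1
  12 | 00000001100111110001111 | 0 | 0
  13 | 00000011001111100011110 | 0 | 1
  14 | 00000110011111000111101 | 0 | 1
  15 | 00001100111110001111011 | 0 | 1
  16 | 00011001111100011110111 | 0 | 1
  17 | 00110011111000111101111 | 0 | 0
  18 | 01100111110001111011110 | 0 | 1
  19 | 11001111100011110111101 | 1 | 0
  20 | 10011111000111101111010 | 1 | 0
  21 | 00111110001111011110100 | 0 | 1
  22 | 01111100011110111101001 | 0 | 0
  23 | 11111000111101111010010 | 1 | 0
  24 | 11110001111011110100100 | 1 | 1
  25 | 11100011110111101001001 | 1 | 1
  26 | 11000111101111010010011 | 1 | 0
  27 | 10001111011110100100110 | 1 | 1
  28 | 00011110111101001001101 | 0 | 0
  29 | 00111101111010010011010 | 0 | 1
  30 | 01111011110100100110101 | 0 | 1
  31 | 11110111101001001101011 | 1 | 1
  32 | 11101111010010011010111 | 1 | 0
  33 | 11011110100100110101110 | 1 | 1
  34 | 10111101001001101011101 | 1 | 0
  35 | 01111010010011010111010 | 0 | 1
  36 | 11110100100110101110101 | 1 | 0
  37 | 11101001001101011101010 | 1 | 1
  38 | 11010010011010111010101 | 1 | 0
  39 | 10100100110101110101010 | 1 | 1
  40 | 01001001101011101010101 | 0 | 1
  41 | 10010011010111010101011 | 1 | 1
  42 | 00100110101110101010111 | 0 | 1
  43 | 01001101011101010101111 | 0 | 0
  44 | 10011010111010101011110 | 1 | 0
  45 | 00110101110101010111100 | 0 | 1
  46 | 01101011101010101111001 | 0 | 1
  47 | 11010111010101011110011 | 1 | 0
  48 | 10101110101010111100110 | 1 | 1
  49 | 01011101010101111001101 | 0 | 0
  50 | 10111010101011110011010 | 1 | 0
  51 | 01110101010111100110100 | 0 | 1
  52 | 11101010101111001101001 | 1 | 1
  53 | 11010101011110011010011 | 1 | 0
  54 | 10101010111100110100110 | 1 | 1
  55 | 01010101111001101001101 | 0 | 0
  56 | 10101011110011010011010 | 1 | 0
  57 | 01010111100110100110100 | 0 | 1
  58 | 10101111001101001101001 | 1 | 1
  59 | 01011110011010011010011 | 0 | 1
  60 | 10111100110100110100111 | 1 | 1
  61 | 01111001101001101001111 | 0 | 0
  62 | 11110011010011010011110 | 1 | 0
  63 | 11100110100110100111100 | 1 | 0
  64 | 11001101001101001111000 | 1 | 0
  65 | 10011010011010011110000 | 1 | 0
  66 | 00110100110100111100000 | 0 | 0
  67 | 01101001101001111000000 | 0 | 0
  68 | 11010011010011110000000 | 1 | 1
  69 | 10100110100111100000001 | 1 | 1
  70 | 01001101001111000000011 | 0 | 0
  71 | 10011010011110000000110 | 1 | 1
  72 | 00110100111100000001101 | 0 | 0
  73 | 01101001111000000011010 | 0 | 1
  74 | 11010011110000000110101 | 1 | 0
  75 | 10100111100000001101010 | 1 | 1
  76 | 01001111000000011010101 | 0 | 1
  77 | 10011110000000110101011 | 1 | 1
  78 | 00111100000001101010111 | 0 | 1
  79 | 01111000000011010101111 | 0 | 0
  80 | 11110000000110101011110 | 1 | 0
  81 | 11100000001101010111100 | 1 | 0
  82 | 11000000011010101111000 | 1 | 0
  83 | 10000000110101011110000 | 1 | 0
  84 | 00000001101010111100000 | 0 | 0
  85 | 00000011010101111000000 | 0 | 0
  86 | 00000110101011110000000 | 0 | 0
  87 | 00001101010111100000000 | 0 | 0
  88 | 00011010101111000000000 | 0 | 0
  89 | 00110101011110000000000 | 0 | 0
  90 | 01101010111100000000000 | 0 | 0
  91 | 11010101111000000000000 | 1 | 1
  92 | 10101011110000000000001 | 1 | 1
  93 | 01010111100000000000011 | 0 | 0
  94 | 10101111000000000000110 | 1 | 1
  95 | 01011110000000000001101 | 0 | 0
  96 | 10111100000000000011010 | 1 | 0
  97 | 01111000000000000110100 | 0 | 1
  98 | 11110000000000001101001 | 1 | 1
  99 | 11100000000000011010011 | 1 | 0
 100 | 11000000000000110100110 | 1 | 1
 101 | 10000000000001101001101 | 1 | 1
 102 | 00000000000011010011011 | 0 | 1
 103 | 00000000000110100110111 | 0 | 1
 104 | 00000000001101001101111 | 0 | 0
 105 | 00000000011010011011110 | 0 | 1
 106 | 00000000110100110111101 | 0 | 1
 107 | 00000001101001101111011 | 0 | 1
 108 | 00000011010011011110111 | 0 | 1
 109 | 00000110100110111101111 | 0 | 0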